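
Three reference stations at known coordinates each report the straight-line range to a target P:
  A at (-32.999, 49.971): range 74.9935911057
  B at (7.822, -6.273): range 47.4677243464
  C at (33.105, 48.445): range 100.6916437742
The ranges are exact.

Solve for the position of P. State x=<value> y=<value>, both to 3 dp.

eq1: (x + 32.999)² + (y − 49.971)² = 74.9935911057²
eq2: (x − 7.822)² + (y + 6.273)² = 47.4677243464²
eq3: (x − 33.105)² + (y − 48.445)² = 100.6916437742²
eq2−eq1, eq2−eq3 (x²,y² cancel):
  -81.642·x + 112.488·y = 114.646777
  50.566·x + 109.436·y = -4543.297434
det = -81.642·109.436 − 112.488·50.566 = -14622.642120
x = (114.646777·109.436 − 112.488·-4543.297434) / -14622.642120 = -35.808366
y = (-81.642·-4543.297434 − 114.646777·50.566) / -14622.642120 = -24.969951

x=-35.808 y=-24.970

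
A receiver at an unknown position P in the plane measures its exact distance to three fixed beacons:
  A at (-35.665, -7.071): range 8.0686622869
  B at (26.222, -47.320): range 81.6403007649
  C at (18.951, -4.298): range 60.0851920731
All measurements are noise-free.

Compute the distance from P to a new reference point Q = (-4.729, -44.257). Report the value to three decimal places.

eq1: (x + 35.665)² + (y + 7.071)² = 8.0686622869²
eq2: (x − 26.222)² + (y + 47.320)² = 81.6403007649²
eq3: (x − 18.951)² + (y + 4.298)² = 60.0851920731²
eq2−eq1, eq2−eq3 (x²,y² cancel):
  -123.774·x + 80.498·y = 4995.250980
  -14.542·x + 86.044·y = 505.745924
det = -123.774·86.044 − 80.498·-14.542 = -9479.408140
x = (4995.250980·86.044 − 80.498·505.745924) / -9479.408140 = -41.046850
y = (-123.774·505.745924 − 4995.250980·-14.542) / -9479.408140 = -1.059427
|P − Q| = √((-41.046850 − -4.729)² + (-1.059427 − -44.257)²) = 56.435950

56.436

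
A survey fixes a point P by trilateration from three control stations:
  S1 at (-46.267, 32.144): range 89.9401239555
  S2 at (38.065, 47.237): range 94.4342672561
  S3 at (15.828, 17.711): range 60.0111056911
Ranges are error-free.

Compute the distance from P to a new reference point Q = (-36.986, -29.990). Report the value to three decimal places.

43.993

eq1: (x + 46.267)² + (y − 32.144)² = 89.9401239555²
eq2: (x − 38.065)² + (y − 47.237)² = 94.4342672561²
eq3: (x − 15.828)² + (y − 17.711)² = 60.0111056911²
eq3−eq1, eq3−eq2 (x²,y² cancel):
  -124.190·x + 28.866·y = -1878.226171
  44.474·x + 59.052·y = -2200.424737
det = -124.190·59.052 − 28.866·44.474 = -8617.454364
x = (-1878.226171·59.052 − 28.866·-2200.424737) / -8617.454364 = 5.499948
y = (-124.190·-2200.424737 − -1878.226171·44.474) / -8617.454364 = -41.404684
|P − Q| = √((5.499948 − -36.986)² + (-41.404684 − -29.990)²) = 43.992622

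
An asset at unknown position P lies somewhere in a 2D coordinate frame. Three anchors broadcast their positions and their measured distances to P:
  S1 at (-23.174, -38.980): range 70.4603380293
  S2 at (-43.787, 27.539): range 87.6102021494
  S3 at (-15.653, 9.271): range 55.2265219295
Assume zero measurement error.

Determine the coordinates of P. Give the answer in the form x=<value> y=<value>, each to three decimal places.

eq1: (x + 23.174)² + (y + 38.980)² = 70.4603380293²
eq2: (x + 43.787)² + (y − 27.539)² = 87.6102021494²
eq3: (x + 15.653)² + (y − 9.271)² = 55.2265219295²
eq3−eq1, eq3−eq2 (x²,y² cancel):
  -15.042·x − 96.502·y = -189.183685
  -56.268·x + 36.536·y = -2280.848756
det = -15.042·36.536 − -96.502·-56.268 = -5979.549048
x = (-189.183685·36.536 − -96.502·-2280.848756) / -5979.549048 = 37.965820
y = (-15.042·-2280.848756 − -189.183685·-56.268) / -5979.549048 = -3.957412

x=37.966 y=-3.957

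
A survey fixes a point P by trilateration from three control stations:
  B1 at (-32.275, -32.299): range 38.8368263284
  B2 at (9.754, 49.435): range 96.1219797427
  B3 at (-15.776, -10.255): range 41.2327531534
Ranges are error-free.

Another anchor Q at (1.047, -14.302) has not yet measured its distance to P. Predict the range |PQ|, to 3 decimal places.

32.328

eq1: (x + 32.275)² + (y + 32.299)² = 38.8368263284²
eq2: (x − 9.754)² + (y − 49.435)² = 96.1219797427²
eq3: (x + 15.776)² + (y + 10.255)² = 41.2327531534²
eq1−eq3, eq1−eq2 (x²,y² cancel):
  32.998·x + 44.088·y = -1922.694678
  84.058·x + 163.468·y = -7277.077195
det = 32.998·163.468 − 44.088·84.058 = 1688.167960
x = (-1922.694678·163.468 − 44.088·-7277.077195) / 1688.167960 = 3.869713
y = (32.998·-7277.077195 − -1922.694678·84.058) / 1688.167960 = -46.506702
|P − Q| = √((3.869713 − 1.047)² + (-46.506702 − -14.302)²) = 32.328169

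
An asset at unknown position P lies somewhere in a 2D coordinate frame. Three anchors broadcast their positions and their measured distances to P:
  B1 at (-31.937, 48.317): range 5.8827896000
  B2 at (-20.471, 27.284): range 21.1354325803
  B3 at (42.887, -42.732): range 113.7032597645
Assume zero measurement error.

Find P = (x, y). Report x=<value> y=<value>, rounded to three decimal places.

x=-26.091 y=47.658

eq1: (x + 31.937)² + (y − 48.317)² = 5.8827896000²
eq2: (x + 20.471)² + (y − 27.284)² = 21.1354325803²
eq3: (x − 42.887)² + (y + 42.732)² = 113.7032597645²
eq3−eq1, eq3−eq2 (x²,y² cancel):
  -149.648·x + 182.098·y = 12583.009933
  -126.716·x + 140.032·y = 9979.884675
det = -149.648·140.032 − 182.098·-126.716 = 2119.221432
x = (12583.009933·140.032 − 182.098·9979.884675) / 2119.221432 = -26.091182
y = (-149.648·9979.884675 − 12583.009933·-126.716) / 2119.221432 = 47.658495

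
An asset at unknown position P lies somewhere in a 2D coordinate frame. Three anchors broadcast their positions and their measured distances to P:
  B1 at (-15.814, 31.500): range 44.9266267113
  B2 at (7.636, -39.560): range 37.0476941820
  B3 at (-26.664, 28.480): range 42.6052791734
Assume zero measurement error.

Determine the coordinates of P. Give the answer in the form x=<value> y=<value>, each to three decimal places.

x=-18.541 y=-13.344

eq1: (x + 15.814)² + (y − 31.500)² = 44.9266267113²
eq2: (x − 7.636)² + (y + 39.560)² = 37.0476941820²
eq3: (x + 26.664)² + (y − 28.480)² = 42.6052791734²
eq3−eq2, eq3−eq1 (x²,y² cancel):
  68.600·x − 136.080·y = 543.900969
  21.700·x + 6.040·y = -482.938674
det = 68.600·6.040 − -136.080·21.700 = 3367.280000
x = (543.900969·6.040 − -136.080·-482.938674) / 3367.280000 = -18.541117
y = (68.600·-482.938674 − 543.900969·21.700) / 3367.280000 = -13.343780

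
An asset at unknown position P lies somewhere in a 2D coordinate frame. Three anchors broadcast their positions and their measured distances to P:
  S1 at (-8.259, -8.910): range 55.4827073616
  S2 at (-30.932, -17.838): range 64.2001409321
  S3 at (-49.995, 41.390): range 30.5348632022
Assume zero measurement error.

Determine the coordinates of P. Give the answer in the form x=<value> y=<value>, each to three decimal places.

x=-19.721 y=45.376

eq1: (x + 8.259)² + (y + 8.910)² = 55.4827073616²
eq2: (x + 30.932)² + (y + 17.838)² = 64.2001409321²
eq3: (x + 49.995)² + (y − 41.390)² = 30.5348632022²
eq3−eq1, eq3−eq2 (x²,y² cancel):
  83.472·x − 100.600·y = -6210.985889
  38.126·x − 118.456·y = -6126.929482
det = 83.472·-118.456 − -100.600·38.126 = -6052.283632
x = (-6210.985889·-118.456 − -100.600·-6126.929482) / -6052.283632 = -19.721389
y = (83.472·-6126.929482 − -6210.985889·38.126) / -6052.283632 = 45.375767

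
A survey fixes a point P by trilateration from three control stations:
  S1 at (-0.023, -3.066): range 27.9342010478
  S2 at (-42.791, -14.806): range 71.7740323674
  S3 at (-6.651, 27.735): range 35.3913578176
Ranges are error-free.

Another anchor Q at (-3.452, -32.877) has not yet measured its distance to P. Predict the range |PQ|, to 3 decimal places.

51.613

eq1: (x + 0.023)² + (y + 3.066)² = 27.9342010478²
eq2: (x + 42.791)² + (y + 14.806)² = 71.7740323674²
eq3: (x + 6.651)² + (y − 27.735)² = 35.3913578176²
eq2−eq1, eq2−eq3 (x²,y² cancel):
  85.536·x + 23.480·y = 2330.305702
  72.280·x + 85.082·y = 2662.142223
det = 85.536·85.082 − 23.480·72.280 = 5580.439552
x = (2330.305702·85.082 − 23.480·2662.142223) / 5580.439552 = 24.327827
y = (85.536·2662.142223 − 2330.305702·72.280) / 5580.439552 = 10.621834
|P − Q| = √((24.327827 − -3.452)² + (10.621834 − -32.877)²) = 51.612667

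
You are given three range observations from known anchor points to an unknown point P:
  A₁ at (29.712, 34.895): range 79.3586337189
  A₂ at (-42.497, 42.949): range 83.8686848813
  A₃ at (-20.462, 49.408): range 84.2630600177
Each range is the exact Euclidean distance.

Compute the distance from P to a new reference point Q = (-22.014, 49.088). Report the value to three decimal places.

eq1: (x − 29.712)² + (y − 34.895)² = 79.3586337189²
eq2: (x + 42.497)² + (y − 42.949)² = 83.8686848813²
eq3: (x + 20.462)² + (y − 49.408)² = 84.2630600177²
eq1−eq2, eq1−eq3 (x²,y² cancel):
  -144.418·x + 16.108·y = 813.984083
  -100.348·x + 29.026·y = -43.090599
det = -144.418·29.026 − 16.108·-100.348 = -2575.471284
x = (813.984083·29.026 − 16.108·-43.090599) / -2575.471284 = -9.443245
y = (-144.418·-43.090599 − 813.984083·-100.348) / -2575.471284 = -34.131513
|P − Q| = √((-9.443245 − -22.014)² + (-34.131513 − 49.088)²) = 84.163599

84.164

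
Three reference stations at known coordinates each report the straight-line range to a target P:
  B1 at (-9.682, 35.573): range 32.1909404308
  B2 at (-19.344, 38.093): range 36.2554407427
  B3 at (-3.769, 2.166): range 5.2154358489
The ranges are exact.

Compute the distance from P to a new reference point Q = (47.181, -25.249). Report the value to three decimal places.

eq1: (x + 9.682)² + (y − 35.573)² = 32.1909404308²
eq2: (x + 19.344)² + (y − 38.093)² = 36.2554407427²
eq3: (x + 3.769)² + (y − 2.166)² = 5.2154358489²
eq2−eq3, eq2−eq1 (x²,y² cancel):
  31.150·x − 71.854·y = -519.113856
  19.324·x − 5.040·y = -187.887194
det = 31.150·-5.040 − -71.854·19.324 = 1231.510696
x = (-519.113856·-5.040 − -71.854·-187.887194) / 1231.510696 = -8.838017
y = (31.150·-187.887194 − -519.113856·19.324) / 1231.510696 = 3.393125
|P − Q| = √((-8.838017 − 47.181)² + (3.393125 − -25.249)²) = 62.916624

62.917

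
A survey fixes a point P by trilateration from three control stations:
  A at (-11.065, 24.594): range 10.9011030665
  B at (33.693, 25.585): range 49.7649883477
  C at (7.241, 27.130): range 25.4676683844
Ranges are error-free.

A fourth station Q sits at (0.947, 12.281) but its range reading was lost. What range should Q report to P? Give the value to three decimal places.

eq1: (x + 11.065)² + (y − 24.594)² = 10.9011030665²
eq2: (x − 33.693)² + (y − 25.585)² = 49.7649883477²
eq3: (x − 7.241)² + (y − 27.130)² = 25.4676683844²
eq2−eq1, eq2−eq3 (x²,y² cancel):
  -89.516·x − 1.982·y = 1295.208604
  -52.904·x + 3.090·y = 826.610439
det = -89.516·3.090 − -1.982·-52.904 = -381.460168
x = (1295.208604·3.090 − -1.982·826.610439) / -381.460168 = -14.786698
y = (-89.516·826.610439 − 1295.208604·-52.904) / -381.460168 = 14.347878
|P − Q| = √((-14.786698 − 0.947)² + (14.347878 − 12.281)²) = 15.868877

15.869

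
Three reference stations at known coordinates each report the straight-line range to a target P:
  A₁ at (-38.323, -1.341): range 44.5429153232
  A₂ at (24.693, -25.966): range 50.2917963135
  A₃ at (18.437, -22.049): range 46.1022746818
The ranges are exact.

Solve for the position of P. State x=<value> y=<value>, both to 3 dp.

eq1: (x + 38.323)² + (y + 1.341)² = 44.5429153232²
eq2: (x − 24.693)² + (y + 25.966)² = 50.2917963135²
eq3: (x − 18.437)² + (y + 22.049)² = 46.1022746818²
eq1−eq3, eq1−eq2 (x²,y² cancel):
  113.520·x − 41.416·y = -785.717665
  126.032·x − 49.250·y = -731.666676
det = 113.520·-49.250 − -41.416·126.032 = -371.118688
x = (-785.717665·-49.250 − -41.416·-731.666676) / -371.118688 = -22.617799
y = (113.520·-731.666676 − -785.717665·126.032) / -371.118688 = -43.023346

x=-22.618 y=-43.023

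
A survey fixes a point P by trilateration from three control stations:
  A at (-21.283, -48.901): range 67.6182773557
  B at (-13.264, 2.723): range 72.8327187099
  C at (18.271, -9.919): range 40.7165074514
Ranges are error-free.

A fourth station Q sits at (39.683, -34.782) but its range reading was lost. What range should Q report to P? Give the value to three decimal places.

eq1: (x + 21.283)² + (y + 48.901)² = 67.6182773557²
eq2: (x + 13.264)² + (y − 2.723)² = 72.8327187099²
eq3: (x − 18.271)² + (y + 9.919)² = 40.7165074514²
eq1−eq2, eq1−eq3 (x²,y² cancel):
  16.038·x + 103.248·y = -3393.298947
  79.108·x + 77.964·y = 502.339566
det = 16.038·77.964 − 103.248·79.108 = -6917.356152
x = (-3393.298947·77.964 − 103.248·502.339566) / -6917.356152 = 45.743013
y = (16.038·502.339566 − -3393.298947·79.108) / -6917.356152 = -39.970996
|P − Q| = √((45.743013 − 39.683)² + (-39.970996 − -34.782)²) = 7.978060

7.978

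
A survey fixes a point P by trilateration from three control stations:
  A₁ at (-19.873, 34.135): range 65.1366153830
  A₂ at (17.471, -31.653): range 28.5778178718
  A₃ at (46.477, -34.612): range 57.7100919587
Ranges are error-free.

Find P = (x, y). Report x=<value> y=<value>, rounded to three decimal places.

x=-11.080 y=-30.405

eq1: (x + 19.873)² + (y − 34.135)² = 65.1366153830²
eq2: (x − 17.471)² + (y + 31.653)² = 28.5778178718²
eq3: (x − 46.477)² + (y + 34.612)² = 57.7100919587²
eq1−eq3, eq1−eq2 (x²,y² cancel):
  132.700·x − 137.494·y = 2710.291669
  74.688·x − 131.576·y = 3173.100885
det = 132.700·-131.576 − -137.494·74.688 = -7190.983328
x = (2710.291669·-131.576 − -137.494·3173.100885) / -7190.983328 = -11.079569
y = (132.700·3173.100885 − 2710.291669·74.688) / -7190.983328 = -30.405330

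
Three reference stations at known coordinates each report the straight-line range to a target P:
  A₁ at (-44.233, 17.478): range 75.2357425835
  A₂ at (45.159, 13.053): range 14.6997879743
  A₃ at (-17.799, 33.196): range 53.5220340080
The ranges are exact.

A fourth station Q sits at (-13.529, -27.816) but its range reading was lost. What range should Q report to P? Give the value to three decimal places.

eq1: (x + 44.233)² + (y − 17.478)² = 75.2357425835²
eq2: (x − 45.159)² + (y − 13.053)² = 14.6997879743²
eq3: (x + 17.799)² + (y − 33.196)² = 53.5220340080²
eq1−eq2, eq1−eq3 (x²,y² cancel):
  178.784·x − 8.850·y = 5392.010513
  52.868·x + 31.436·y = 1952.548882
det = 178.784·31.436 − -8.850·52.868 = 6088.135624
x = (5392.010513·31.436 − -8.850·1952.548882) / 6088.135624 = 30.679885
y = (178.784·1952.548882 − 5392.010513·52.868) / 6088.135624 = 10.515483
|P − Q| = √((30.679885 − -13.529)² + (10.515483 − -27.816)²) = 58.512632

58.513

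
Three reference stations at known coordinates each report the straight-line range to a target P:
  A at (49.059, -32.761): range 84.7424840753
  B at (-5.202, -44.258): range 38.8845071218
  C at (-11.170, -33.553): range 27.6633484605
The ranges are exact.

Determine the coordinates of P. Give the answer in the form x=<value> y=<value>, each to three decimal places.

x=-34.509 y=-18.702

eq1: (x − 49.059)² + (y + 32.761)² = 84.7424840753²
eq2: (x + 5.202)² + (y + 44.258)² = 38.8845071218²
eq3: (x + 11.170)² + (y + 33.553)² = 27.6633484605²
eq3−eq2, eq3−eq1 (x²,y² cancel):
  11.936·x − 21.410·y = -11.485387
  120.458·x + 1.584·y = -4186.531866
det = 11.936·1.584 − -21.410·120.458 = 2597.912404
x = (-11.485387·1.584 − -21.410·-4186.531866) / 2597.912404 = -34.509185
y = (11.936·-4186.531866 − -11.485387·120.458) / 2597.912404 = -18.702300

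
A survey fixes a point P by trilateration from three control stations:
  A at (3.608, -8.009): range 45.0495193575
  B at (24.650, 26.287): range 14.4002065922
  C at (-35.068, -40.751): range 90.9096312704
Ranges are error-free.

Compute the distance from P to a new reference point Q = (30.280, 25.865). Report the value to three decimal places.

eq1: (x − 3.608)² + (y + 8.009)² = 45.0495193575²
eq2: (x − 24.650)² + (y − 26.287)² = 14.4002065922²
eq3: (x + 35.068)² + (y + 40.751)² = 90.9096312704²
eq3−eq1, eq3−eq2 (x²,y² cancel):
  77.352·x + 65.484·y = 3421.854983
  119.436·x + 134.076·y = 6465.415352
det = 77.352·134.076 − 65.484·119.436 = 2549.899728
x = (3421.854983·134.076 − 65.484·6465.415352) / 2549.899728 = 13.885789
y = (77.352·6465.415352 − 3421.854983·119.436) / 2549.899728 = 35.852444
|P − Q| = √((13.885789 − 30.280)² + (35.852444 − 25.865)²) = 19.196853

19.197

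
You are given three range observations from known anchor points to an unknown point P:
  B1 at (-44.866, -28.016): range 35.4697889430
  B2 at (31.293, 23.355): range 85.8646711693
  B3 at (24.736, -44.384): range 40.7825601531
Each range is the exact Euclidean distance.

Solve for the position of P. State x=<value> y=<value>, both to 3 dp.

x=-15.847 y=-48.412

eq1: (x + 44.866)² + (y + 28.016)² = 35.4697889430²
eq2: (x − 31.293)² + (y − 23.355)² = 85.8646711693²
eq3: (x − 24.736)² + (y + 44.384)² = 40.7825601531²
eq2−eq1, eq2−eq3 (x²,y² cancel):
  -152.318·x − 102.742·y = 7387.782165
  -13.114·x − 135.478·y = 6766.625820
det = -152.318·-135.478 − -102.742·-13.114 = 19288.379416
x = (7387.782165·-135.478 − -102.742·6766.625820) / 19288.379416 = -15.847121
y = (-152.318·6766.625820 − 7387.782165·-13.114) / 19288.379416 = -48.412338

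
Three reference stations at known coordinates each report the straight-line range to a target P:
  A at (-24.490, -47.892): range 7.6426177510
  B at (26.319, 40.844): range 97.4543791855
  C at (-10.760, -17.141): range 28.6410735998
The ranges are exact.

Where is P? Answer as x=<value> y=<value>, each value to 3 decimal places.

eq1: (x + 24.490)² + (y + 47.892)² = 7.6426177510²
eq2: (x − 26.319)² + (y − 40.844)² = 97.4543791855²
eq3: (x + 10.760)² + (y + 17.141)² = 28.6410735998²
eq3−eq1, eq3−eq2 (x²,y² cancel):
  -27.460·x − 61.502·y = 3245.713774
  74.158·x + 115.970·y = -6725.714309
det = -27.460·115.970 − -61.502·74.158 = 1376.329116
x = (3245.713774·115.970 − -61.502·-6725.714309) / 1376.329116 = -27.057086
y = (-27.460·-6725.714309 − 3245.713774·74.158) / 1376.329116 = -40.693412

x=-27.057 y=-40.693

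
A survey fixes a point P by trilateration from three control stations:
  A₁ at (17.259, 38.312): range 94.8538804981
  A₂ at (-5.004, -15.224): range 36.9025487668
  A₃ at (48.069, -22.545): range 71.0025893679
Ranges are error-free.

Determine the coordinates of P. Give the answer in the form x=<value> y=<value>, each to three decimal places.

x=-17.421 y=-49.975

eq1: (x − 17.259)² + (y − 38.312)² = 94.8538804981²
eq2: (x + 5.004)² + (y + 15.224)² = 36.9025487668²
eq3: (x − 48.069)² + (y + 22.545)² = 71.0025893679²
eq3−eq1, eq3−eq2 (x²,y² cancel):
  -61.620·x + 121.714·y = -5009.114310
  -106.146·x + 14.642·y = 1117.473997
det = -61.620·14.642 − 121.714·-106.146 = 12017.214204
x = (-5009.114310·14.642 − 121.714·1117.473997) / 12017.214204 = -17.421316
y = (-61.620·1117.473997 − -5009.114310·-106.146) / 12017.214204 = -49.974660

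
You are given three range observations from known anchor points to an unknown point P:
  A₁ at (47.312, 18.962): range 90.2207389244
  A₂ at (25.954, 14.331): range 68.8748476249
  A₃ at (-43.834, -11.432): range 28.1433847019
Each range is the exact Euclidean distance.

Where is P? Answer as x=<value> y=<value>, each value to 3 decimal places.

x=-42.880 y=16.695

eq1: (x − 47.312)² + (y − 18.962)² = 90.2207389244²
eq2: (x − 25.954)² + (y − 14.331)² = 68.8748476249²
eq3: (x + 43.834)² + (y + 11.432)² = 28.1433847019²
eq2−eq3, eq2−eq1 (x²,y² cancel):
  -139.576·x − 51.526·y = 5124.817036
  42.716·x + 9.262·y = -1677.041986
det = -139.576·9.262 − -51.526·42.716 = 908.231704
x = (5124.817036·9.262 − -51.526·-1677.041986) / 908.231704 = -42.880258
y = (-139.576·-1677.041986 − 5124.817036·42.716) / 908.231704 = 16.695220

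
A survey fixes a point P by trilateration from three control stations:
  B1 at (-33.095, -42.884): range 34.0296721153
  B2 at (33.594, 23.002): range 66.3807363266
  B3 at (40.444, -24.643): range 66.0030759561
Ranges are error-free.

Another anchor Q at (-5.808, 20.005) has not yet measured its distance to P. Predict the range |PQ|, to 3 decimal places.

eq1: (x + 33.095)² + (y + 42.884)² = 34.0296721153²
eq2: (x − 33.594)² + (y − 23.002)² = 66.3807363266²
eq3: (x − 40.444)² + (y + 24.643)² = 66.0030759561²
eq2−eq3, eq2−eq1 (x²,y² cancel):
  13.700·x − 95.290·y = 635.341865
  -133.378·x − 131.772·y = 4525.051212
det = 13.700·-131.772 − -95.290·-133.378 = -14514.866020
x = (635.341865·-131.772 − -95.290·4525.051212) / -14514.866020 = -23.939033
y = (13.700·4525.051212 − 635.341865·-133.378) / -14514.866020 = -10.109210
|P − Q| = √((-23.939033 − -5.808)² + (-10.109210 − 20.005)²) = 35.151103

35.151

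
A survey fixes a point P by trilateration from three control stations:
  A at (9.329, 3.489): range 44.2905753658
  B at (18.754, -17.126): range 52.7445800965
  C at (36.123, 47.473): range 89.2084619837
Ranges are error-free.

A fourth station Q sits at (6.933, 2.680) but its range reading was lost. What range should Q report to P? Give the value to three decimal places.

41.765

eq1: (x − 9.329)² + (y − 3.489)² = 44.2905753658²
eq2: (x − 18.754)² + (y + 17.126)² = 52.7445800965²
eq3: (x − 36.123)² + (y − 47.473)² = 89.2084619837²
eq3−eq2, eq3−eq1 (x²,y² cancel):
  -34.738·x − 129.198·y = 2262.614494
  -53.588·x − 87.968·y = 2537.141127
det = -34.738·-87.968 − -129.198·-53.588 = -3867.630040
x = (2262.614494·-87.968 − -129.198·2537.141127) / -3867.630040 = -33.290642
y = (-34.738·2537.141127 − 2262.614494·-53.588) / -3867.630040 = -8.561775
|P − Q| = √((-33.290642 − 6.933)² + (-8.561775 − 2.680)²) = 41.765044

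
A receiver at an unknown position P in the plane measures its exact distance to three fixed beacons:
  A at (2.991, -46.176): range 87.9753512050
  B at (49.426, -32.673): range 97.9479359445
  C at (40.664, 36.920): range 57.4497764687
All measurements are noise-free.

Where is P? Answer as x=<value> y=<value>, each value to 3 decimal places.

x=-16.725 y=39.562

eq1: (x − 2.991)² + (y + 46.176)² = 87.9753512050²
eq2: (x − 49.426)² + (y + 32.673)² = 97.9479359445²
eq3: (x − 40.664)² + (y − 36.920)² = 57.4497764687²
eq3−eq2, eq3−eq1 (x²,y² cancel):
  17.524·x − 139.186·y = -5799.514230
  -75.346·x − 166.192·y = -5314.663842
det = 17.524·-166.192 − -139.186·-75.346 = -13399.456964
x = (-5799.514230·-166.192 − -139.186·-5314.663842) / -13399.456964 = -16.725011
y = (17.524·-5314.663842 − -5799.514230·-75.346) / -13399.456964 = 39.561631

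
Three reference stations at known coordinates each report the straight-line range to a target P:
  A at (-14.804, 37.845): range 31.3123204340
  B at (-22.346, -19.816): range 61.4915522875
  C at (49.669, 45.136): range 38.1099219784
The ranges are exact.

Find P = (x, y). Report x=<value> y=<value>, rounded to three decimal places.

x=15.198 y=28.883

eq1: (x + 14.804)² + (y − 37.845)² = 31.3123204340²
eq2: (x + 22.346)² + (y + 19.816)² = 61.4915522875²
eq3: (x − 49.669)² + (y − 45.136)² = 38.1099219784²
eq3−eq1, eq3−eq2 (x²,y² cancel):
  -128.946·x − 14.582·y = -2380.960874
  -144.030·x − 129.904·y = -5941.095335
det = -128.946·-129.904 − -14.582·-144.030 = 14650.355724
x = (-2380.960874·-129.904 − -14.582·-5941.095335) / 14650.355724 = 15.198490
y = (-128.946·-5941.095335 − -2380.960874·-144.030) / 14650.355724 = 28.883304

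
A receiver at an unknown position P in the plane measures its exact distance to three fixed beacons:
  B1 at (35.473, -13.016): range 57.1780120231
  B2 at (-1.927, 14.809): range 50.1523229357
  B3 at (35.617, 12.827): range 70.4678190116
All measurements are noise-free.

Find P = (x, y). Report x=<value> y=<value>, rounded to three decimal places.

x=-18.241 y=-32.616

eq1: (x − 35.473)² + (y + 13.016)² = 57.1780120231²
eq2: (x + 1.927)² + (y − 14.809)² = 50.1523229357²
eq3: (x − 35.617)² + (y − 12.827)² = 70.4678190116²
eq2−eq3, eq2−eq1 (x²,y² cancel):
  75.088·x − 3.964·y = -1240.375212
  74.800·x − 55.650·y = 450.660612
det = 75.088·-55.650 − -3.964·74.800 = -3882.140000
x = (-1240.375212·-55.650 − -3.964·450.660612) / -3882.140000 = -18.240790
y = (75.088·450.660612 − -1240.375212·74.800) / -3882.140000 = -32.615843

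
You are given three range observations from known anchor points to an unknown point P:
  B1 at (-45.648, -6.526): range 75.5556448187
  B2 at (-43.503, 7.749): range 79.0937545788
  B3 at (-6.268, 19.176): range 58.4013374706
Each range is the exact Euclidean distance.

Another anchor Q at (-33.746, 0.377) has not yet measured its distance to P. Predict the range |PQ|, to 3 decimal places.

eq1: (x + 45.648)² + (y + 6.526)² = 75.5556448187²
eq2: (x + 43.503)² + (y − 7.749)² = 79.0937545788²
eq3: (x + 6.268)² + (y − 19.176)² = 58.4013374706²
eq1−eq2, eq1−eq3 (x²,y² cancel):
  4.290·x + 28.550·y = -720.937119
  78.760·x + 51.404·y = 578.617466
det = 4.290·51.404 − 28.550·78.760 = -2028.074840
x = (-720.937119·51.404 − 28.550·578.617466) / -2028.074840 = 26.418443
y = (4.290·578.617466 − -720.937119·78.760) / -2028.074840 = -29.221445
|P − Q| = √((26.418443 − -33.746)² + (-29.221445 − 0.377)²) = 67.050937

67.051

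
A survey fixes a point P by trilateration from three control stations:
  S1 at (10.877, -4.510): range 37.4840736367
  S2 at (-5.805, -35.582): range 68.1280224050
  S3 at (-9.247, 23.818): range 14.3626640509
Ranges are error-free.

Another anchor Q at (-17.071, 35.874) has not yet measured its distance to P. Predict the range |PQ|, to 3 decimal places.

eq1: (x − 10.877)² + (y + 4.510)² = 37.4840736367²
eq2: (x + 5.805)² + (y + 35.582)² = 68.1280224050²
eq3: (x + 9.247)² + (y − 23.818)² = 14.3626640509²
eq2−eq1, eq2−eq3 (x²,y² cancel):
  33.364·x + 62.144·y = 2075.244140
  -6.884·x + 118.800·y = 3788.168702
det = 33.364·118.800 − 62.144·-6.884 = 4391.442496
x = (2075.244140·118.800 − 62.144·3788.168702) / 4391.442496 = 2.533803
y = (33.364·3788.168702 − 2075.244140·-6.884) / 4391.442496 = 32.033766
|P − Q| = √((2.533803 − -17.071)² + (32.033766 − 35.874)²) = 19.977379

19.977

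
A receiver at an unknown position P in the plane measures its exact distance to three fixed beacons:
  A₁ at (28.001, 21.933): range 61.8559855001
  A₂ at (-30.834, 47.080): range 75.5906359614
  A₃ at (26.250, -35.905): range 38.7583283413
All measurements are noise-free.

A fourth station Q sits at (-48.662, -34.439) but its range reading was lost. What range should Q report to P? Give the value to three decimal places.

38.420

eq1: (x − 28.001)² + (y − 21.933)² = 61.8559855001²
eq2: (x + 30.834)² + (y − 47.080)² = 75.5906359614²
eq3: (x − 26.250)² + (y + 35.905)² = 38.7583283413²
eq2−eq3, eq2−eq1 (x²,y² cancel):
  114.168·x − 165.970·y = 3022.705798
  117.670·x − 50.294·y = -14.368163
det = 114.168·-50.294 − -165.970·117.670 = 13787.724508
x = (3022.705798·-50.294 − -165.970·-14.368163) / 13787.724508 = -11.198994
y = (114.168·-14.368163 − 3022.705798·117.670) / 13787.724508 = -25.915964
|P − Q| = √((-11.198994 − -48.662)² + (-25.915964 − -34.439)²) = 38.420293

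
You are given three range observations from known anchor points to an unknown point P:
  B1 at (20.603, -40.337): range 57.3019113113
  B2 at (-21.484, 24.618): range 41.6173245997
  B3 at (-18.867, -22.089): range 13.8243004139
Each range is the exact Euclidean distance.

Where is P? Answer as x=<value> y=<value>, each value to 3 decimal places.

x=-31.203 y=-15.849

eq1: (x − 20.603)² + (y + 40.337)² = 57.3019113113²
eq2: (x + 21.484)² + (y − 24.618)² = 41.6173245997²
eq3: (x + 18.867)² + (y + 22.089)² = 13.8243004139²
eq2−eq1, eq2−eq3 (x²,y² cancel):
  84.174·x − 129.910·y = -567.558335
  5.234·x − 93.414·y = 1317.169855
det = 84.174·-93.414 − -129.910·5.234 = -7183.081096
x = (-567.558335·-93.414 − -129.910·1317.169855) / -7183.081096 = -31.202687
y = (84.174·1317.169855 − -567.558335·5.234) / -7183.081096 = -15.848639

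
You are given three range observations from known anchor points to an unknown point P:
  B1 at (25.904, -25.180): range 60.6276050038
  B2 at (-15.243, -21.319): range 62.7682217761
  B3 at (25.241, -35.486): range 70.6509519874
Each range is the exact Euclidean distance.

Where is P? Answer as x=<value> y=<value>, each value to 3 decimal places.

x=13.936 y=34.255

eq1: (x − 25.904)² + (y + 25.180)² = 60.6276050038²
eq2: (x + 15.243)² + (y + 21.319)² = 62.7682217761²
eq3: (x − 25.241)² + (y + 35.486)² = 70.6509519874²
eq2−eq3, eq2−eq1 (x²,y² cancel):
  80.968·x − 28.334·y = 157.808115
  82.294·x − 7.722·y = 882.343982
det = 80.968·-7.722 − -28.334·82.294 = 1706.483300
x = (157.808115·-7.722 − -28.334·882.343982) / 1706.483300 = 13.936111
y = (80.968·882.343982 − 157.808115·82.294) / 1706.483300 = 34.254637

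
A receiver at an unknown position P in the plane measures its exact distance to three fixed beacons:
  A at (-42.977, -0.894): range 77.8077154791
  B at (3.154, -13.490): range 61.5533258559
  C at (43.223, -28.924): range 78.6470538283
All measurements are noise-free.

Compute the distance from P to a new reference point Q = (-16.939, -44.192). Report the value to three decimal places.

97.097

eq1: (x + 42.977)² + (y + 0.894)² = 77.8077154791²
eq2: (x − 3.154)² + (y + 13.490)² = 61.5533258559²
eq3: (x − 43.223)² + (y + 28.924)² = 78.6470538283²
eq3−eq1, eq3−eq2 (x²,y² cancel):
  -172.400·x + 56.060·y = -725.685252
  -80.138·x + 30.868·y = -116.350537
det = -172.400·30.868 − 56.060·-80.138 = -829.106920
x = (-725.685252·30.868 − 56.060·-116.350537) / -829.106920 = 19.150535
y = (-172.400·-116.350537 − -725.685252·-80.138) / -829.106920 = 45.948395
|P − Q| = √((19.150535 − -16.939)² + (45.948395 − -44.192)²) = 97.096577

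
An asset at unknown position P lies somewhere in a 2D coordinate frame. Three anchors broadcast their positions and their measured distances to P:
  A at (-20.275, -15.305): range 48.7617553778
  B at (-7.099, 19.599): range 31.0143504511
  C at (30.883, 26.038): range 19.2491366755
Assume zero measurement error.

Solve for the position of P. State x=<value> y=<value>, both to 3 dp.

eq1: (x + 20.275)² + (y + 15.305)² = 48.7617553778²
eq2: (x + 7.099)² + (y − 19.599)² = 31.0143504511²
eq3: (x − 30.883)² + (y − 26.038)² = 19.2491366755²
eq1−eq3, eq1−eq2 (x²,y² cancel):
  102.316·x + 82.686·y = 2993.598008
  26.352·x + 69.808·y = 1205.016806
det = 102.316·69.808 − 82.686·26.352 = 4963.533856
x = (2993.598008·69.808 − 82.686·1205.016806) / 4963.533856 = 22.028473
y = (102.316·1205.016806 − 2993.598008·26.352) / 4963.533856 = 8.946288

x=22.028 y=8.946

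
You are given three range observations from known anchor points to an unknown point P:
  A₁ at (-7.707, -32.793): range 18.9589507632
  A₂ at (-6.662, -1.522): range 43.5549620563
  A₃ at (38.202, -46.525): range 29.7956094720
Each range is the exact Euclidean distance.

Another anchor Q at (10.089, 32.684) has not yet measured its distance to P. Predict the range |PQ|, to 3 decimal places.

eq1: (x + 7.707)² + (y + 32.793)² = 18.9589507632²
eq2: (x + 6.662)² + (y + 1.522)² = 43.5549620563²
eq3: (x − 38.202)² + (y + 46.525)² = 29.7956094720²
eq1−eq3, eq1−eq2 (x²,y² cancel):
  91.818·x − 27.464·y = 1960.853201
  2.090·x + 62.542·y = -2625.672876
det = 91.818·62.542 − -27.464·2.090 = 5799.881116
x = (1960.853201·62.542 − -27.464·-2625.672876) / 5799.881116 = 8.711248
y = (91.818·-2625.672876 − 1960.853201·2.090) / 5799.881116 = -42.273662
|P − Q| = √((8.711248 − 10.089)² + (-42.273662 − 32.684)²) = 74.970323

74.970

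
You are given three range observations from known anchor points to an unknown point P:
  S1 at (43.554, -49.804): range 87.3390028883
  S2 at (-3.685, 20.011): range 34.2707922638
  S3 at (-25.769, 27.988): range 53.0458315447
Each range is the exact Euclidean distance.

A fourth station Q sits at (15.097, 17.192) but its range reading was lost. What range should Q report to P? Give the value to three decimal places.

21.998

eq1: (x − 43.554)² + (y + 49.804)² = 87.3390028883²
eq2: (x + 3.685)² + (y − 20.011)² = 34.2707922638²
eq3: (x + 25.769)² + (y − 27.988)² = 53.0458315447²
eq2−eq3, eq2−eq1 (x²,y² cancel):
  -44.168·x + 15.954·y = -606.022883
  94.478·x − 139.630·y = -2490.244237
det = -44.168·-139.630 − 15.954·94.478 = 4659.875828
x = (-606.022883·-139.630 − 15.954·-2490.244237) / 4659.875828 = 26.684902
y = (-44.168·-2490.244237 − -606.022883·94.478) / 4659.875828 = 35.890428
|P − Q| = √((26.684902 − 15.097)² + (35.890428 − 17.192)²) = 21.997970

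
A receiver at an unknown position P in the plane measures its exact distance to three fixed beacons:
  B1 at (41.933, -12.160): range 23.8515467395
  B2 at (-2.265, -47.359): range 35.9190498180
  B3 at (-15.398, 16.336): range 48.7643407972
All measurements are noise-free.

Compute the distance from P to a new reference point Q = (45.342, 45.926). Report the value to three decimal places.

eq1: (x − 41.933)² + (y + 12.160)² = 23.8515467395²
eq2: (x + 2.265)² + (y + 47.359)² = 35.9190498180²
eq3: (x + 15.398)² + (y − 16.336)² = 48.7643407972²
eq2−eq1, eq2−eq3 (x²,y² cancel):
  88.396·x + 70.398·y = 379.518841
  -26.266·x + 127.390·y = -2831.824600
det = 88.396·127.390 − 70.398·-26.266 = 13109.840308
x = (379.518841·127.390 − 70.398·-2831.824600) / 13109.840308 = 18.894333
y = (88.396·-2831.824600 − 379.518841·-26.266) / 13109.840308 = -18.333826
|P − Q| = √((18.894333 − 45.342)² + (-18.333826 − 45.926)²) = 69.489598

69.490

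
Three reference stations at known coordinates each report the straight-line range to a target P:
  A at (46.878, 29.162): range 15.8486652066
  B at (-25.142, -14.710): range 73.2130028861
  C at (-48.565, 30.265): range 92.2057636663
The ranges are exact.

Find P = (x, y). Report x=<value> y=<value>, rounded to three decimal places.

eq1: (x − 46.878)² + (y − 29.162)² = 15.8486652066²
eq2: (x + 25.142)² + (y + 14.710)² = 73.2130028861²
eq3: (x + 48.565)² + (y − 30.265)² = 92.2057636663²
eq1−eq3, eq1−eq2 (x²,y² cancel):
  -190.886·x + 2.206·y = -8024.162342
  -144.040·x − 87.744·y = -7308.428467
det = -190.886·-87.744 − 2.206·-144.040 = 17066.853424
x = (-8024.162342·-87.744 − 2.206·-7308.428467) / 17066.853424 = 42.198434
y = (-190.886·-7308.428467 − -8024.162342·-144.040) / 17066.853424 = 14.019944

x=42.198 y=14.020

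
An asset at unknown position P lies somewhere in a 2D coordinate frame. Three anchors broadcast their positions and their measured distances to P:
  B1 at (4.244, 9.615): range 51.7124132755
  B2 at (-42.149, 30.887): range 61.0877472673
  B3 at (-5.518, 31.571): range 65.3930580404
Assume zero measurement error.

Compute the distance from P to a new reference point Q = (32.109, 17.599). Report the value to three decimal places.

eq1: (x − 4.244)² + (y − 9.615)² = 51.7124132755²
eq2: (x + 42.149)² + (y − 30.887)² = 61.0877472673²
eq3: (x + 5.518)² + (y − 31.571)² = 65.3930580404²
eq2−eq1, eq2−eq3 (x²,y² cancel):
  92.786·x − 42.544·y = -1562.546030
  73.262·x + 1.368·y = -2247.907779
det = 92.786·1.368 − -42.544·73.262 = 3243.789776
x = (-1562.546030·1.368 − -42.544·-2247.907779) / 3243.789776 = -30.141457
y = (92.786·-2247.907779 − -1562.546030·73.262) / 3243.789776 = -29.009008
|P − Q| = √((-30.141457 − 32.109)² + (-29.009008 − 17.599)²) = 77.765197

77.765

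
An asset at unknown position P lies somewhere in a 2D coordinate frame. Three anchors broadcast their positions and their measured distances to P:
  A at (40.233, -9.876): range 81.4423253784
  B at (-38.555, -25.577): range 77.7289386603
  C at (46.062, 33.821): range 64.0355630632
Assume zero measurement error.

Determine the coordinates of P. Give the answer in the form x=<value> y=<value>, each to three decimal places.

x=-16.182 y=48.862

eq1: (x − 40.233)² + (y + 9.876)² = 81.4423253784²
eq2: (x + 38.555)² + (y + 25.577)² = 77.7289386603²
eq3: (x − 46.062)² + (y − 33.821)² = 64.0355630632²
eq2−eq1, eq2−eq3 (x²,y² cancel):
  157.576·x + 31.402·y = -1015.505747
  169.234·x + 118.796·y = 3066.131499
det = 157.576·118.796 − 31.402·169.234 = 13405.112428
x = (-1015.505747·118.796 − 31.402·3066.131499) / 13405.112428 = -16.181937
y = (157.576·3066.131499 − -1015.505747·169.234) / 13405.112428 = 48.862465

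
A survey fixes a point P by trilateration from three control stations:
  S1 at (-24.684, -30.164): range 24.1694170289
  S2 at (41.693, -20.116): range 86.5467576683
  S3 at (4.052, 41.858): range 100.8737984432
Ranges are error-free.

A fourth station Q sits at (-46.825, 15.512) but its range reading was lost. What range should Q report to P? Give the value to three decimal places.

64.810

eq1: (x + 24.684)² + (y + 30.164)² = 24.1694170289²
eq2: (x − 41.693)² + (y + 20.116)² = 86.5467576683²
eq3: (x − 4.052)² + (y − 41.858)² = 100.8737984432²
eq3−eq2, eq3−eq1 (x²,y² cancel):
  75.282·x − 123.948·y = 3059.630786
  -57.472·x − 144.044·y = 9342.018377
det = 75.282·-144.044 − -123.948·-57.472 = -17967.459864
x = (3059.630786·-144.044 − -123.948·9342.018377) / -17967.459864 = -39.916774
y = (75.282·9342.018377 − 3059.630786·-57.472) / -17967.459864 = -48.928949
|P − Q| = √((-39.916774 − -46.825)² + (-48.928949 − 15.512)²) = 64.810181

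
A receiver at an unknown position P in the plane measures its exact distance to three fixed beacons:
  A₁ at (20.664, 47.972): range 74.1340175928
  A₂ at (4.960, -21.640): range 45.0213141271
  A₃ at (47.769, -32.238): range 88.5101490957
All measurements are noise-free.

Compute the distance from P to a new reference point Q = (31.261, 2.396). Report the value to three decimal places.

66.375

eq1: (x − 20.664)² + (y − 47.972)² = 74.1340175928²
eq2: (x − 4.960)² + (y + 21.640)² = 45.0213141271²
eq3: (x − 47.769)² + (y + 32.238)² = 88.5101490957²
eq1−eq3, eq1−eq2 (x²,y² cancel):
  54.210·x − 160.420·y = -1745.341603
  -31.408·x − 139.224·y = 1233.511359
det = 54.210·-139.224 − -160.420·-31.408 = -12585.804400
x = (-1745.341603·-139.224 − -160.420·1233.511359) / -12585.804400 = -35.029412
y = (54.210·1233.511359 − -1745.341603·-31.408) / -12585.804400 = -0.957504
|P − Q| = √((-35.029412 − 31.261)² + (-0.957504 − 2.396)²) = 66.375182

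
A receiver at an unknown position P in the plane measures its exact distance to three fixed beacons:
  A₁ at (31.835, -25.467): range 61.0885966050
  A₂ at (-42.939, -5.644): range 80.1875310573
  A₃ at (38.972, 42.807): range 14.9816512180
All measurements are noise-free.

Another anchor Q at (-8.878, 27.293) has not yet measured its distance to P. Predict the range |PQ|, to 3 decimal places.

35.778

eq1: (x − 31.835)² + (y + 25.467)² = 61.0885966050²
eq2: (x + 42.939)² + (y + 5.644)² = 80.1875310573²
eq3: (x − 38.972)² + (y − 42.807)² = 14.9816512180²
eq1−eq3, eq1−eq2 (x²,y² cancel):
  14.274·x + 136.548·y = 5196.587481
  -149.548·x + 39.646·y = -2484.646359
det = 14.274·39.646 − 136.548·-149.548 = 20986.387308
x = (5196.587481·39.646 − 136.548·-2484.646359) / 20986.387308 = 25.983386
y = (14.274·-2484.646359 − 5196.587481·-149.548) / 20986.387308 = 35.340691
|P − Q| = √((25.983386 − -8.878)² + (35.340691 − 27.293)²) = 35.778227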